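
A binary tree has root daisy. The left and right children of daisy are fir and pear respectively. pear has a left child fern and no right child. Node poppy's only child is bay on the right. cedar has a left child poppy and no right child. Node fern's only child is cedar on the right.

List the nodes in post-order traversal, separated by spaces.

fir bay poppy cedar fern pear daisy

Post-order visits the left subtree, then the right subtree, then the node.
At daisy: go left to fir.
  fir is a leaf — visit fir.
At daisy: go right to pear.
  At pear: go left to fern.
    At fern: no left child.
    At fern: go right to cedar.
      At cedar: go left to poppy.
        At poppy: no left child.
        At poppy: go right to bay.
          bay is a leaf — visit bay.
        Visit poppy.
      At cedar: no right child.
      Visit cedar.
    Visit fern.
  At pear: no right child.
  Visit pear.
Visit daisy.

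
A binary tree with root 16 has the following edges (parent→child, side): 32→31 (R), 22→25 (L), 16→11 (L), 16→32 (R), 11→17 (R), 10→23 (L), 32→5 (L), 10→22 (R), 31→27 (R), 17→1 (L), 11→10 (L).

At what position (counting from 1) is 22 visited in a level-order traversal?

9

Level-order visits nodes level by level from the root, left to right within each level.
Level 0: 16
Level 1: 11, 32
Level 2: 10, 17, 5, 31
Level 3: 23, 22, 1, 27
Level 4: 25
Full level-order sequence: 16, 11, 32, 10, 17, 5, 31, 23, 22, 1, 27, 25.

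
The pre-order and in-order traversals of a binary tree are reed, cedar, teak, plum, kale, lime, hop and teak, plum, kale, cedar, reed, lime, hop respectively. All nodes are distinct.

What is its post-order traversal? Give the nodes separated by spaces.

kale plum teak cedar hop lime reed

The first element of pre-order is the root; it splits in-order into left and right subtrees.
Root reed: left subtree has 4 nodes {teak, plum, kale, cedar}, right has 2 {lime, hop}.
  Root cedar: left subtree has 3 nodes {teak, plum, kale}, right has 0 { }.
    Root teak: left subtree has 0 nodes { }, right has 2 {plum, kale}.
      Root plum: left subtree has 0 nodes { }, right has 1 {kale}.
  Root lime: left subtree has 0 nodes { }, right has 1 {hop}.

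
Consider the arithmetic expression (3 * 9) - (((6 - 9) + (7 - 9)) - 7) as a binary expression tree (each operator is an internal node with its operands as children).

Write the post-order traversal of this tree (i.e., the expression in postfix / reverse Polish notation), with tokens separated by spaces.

Post-order on an expression tree gives postfix notation: for each operator, emit left operand, right operand, then the operator.

3 9 * 6 9 - 7 9 - + 7 - -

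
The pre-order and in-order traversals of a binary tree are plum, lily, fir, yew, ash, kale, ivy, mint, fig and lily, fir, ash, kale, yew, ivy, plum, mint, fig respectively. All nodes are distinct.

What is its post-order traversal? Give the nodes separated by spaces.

The first element of pre-order is the root; it splits in-order into left and right subtrees.
Root plum: left subtree has 6 nodes {lily, fir, ash, kale, yew, ivy}, right has 2 {mint, fig}.
  Root lily: left subtree has 0 nodes { }, right has 5 {fir, ash, kale, yew, ivy}.
    Root fir: left subtree has 0 nodes { }, right has 4 {ash, kale, yew, ivy}.
      Root yew: left subtree has 2 nodes {ash, kale}, right has 1 {ivy}.
        Root ash: left subtree has 0 nodes { }, right has 1 {kale}.
  Root mint: left subtree has 0 nodes { }, right has 1 {fig}.

kale ash ivy yew fir lily fig mint plum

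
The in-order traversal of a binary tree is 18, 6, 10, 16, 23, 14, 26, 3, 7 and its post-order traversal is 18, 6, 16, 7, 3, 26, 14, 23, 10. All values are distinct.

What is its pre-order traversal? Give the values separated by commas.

The last element of post-order is the root; it splits in-order into left and right subtrees.
Root 10: left subtree has 2 nodes {18, 6}, right has 6 {16, 23, 14, 26, 3, 7}.
  Root 6: left subtree has 1 node {18}, right has 0 { }.
  Root 23: left subtree has 1 node {16}, right has 4 {14, 26, 3, 7}.
    Root 14: left subtree has 0 nodes { }, right has 3 {26, 3, 7}.
      Root 26: left subtree has 0 nodes { }, right has 2 {3, 7}.
        Root 3: left subtree has 0 nodes { }, right has 1 {7}.

10, 6, 18, 23, 16, 14, 26, 3, 7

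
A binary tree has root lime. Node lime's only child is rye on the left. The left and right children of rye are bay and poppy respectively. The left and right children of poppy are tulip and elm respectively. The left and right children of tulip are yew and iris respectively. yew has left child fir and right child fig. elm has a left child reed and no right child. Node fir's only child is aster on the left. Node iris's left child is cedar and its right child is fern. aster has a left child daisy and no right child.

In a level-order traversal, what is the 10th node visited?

fir

Level-order visits nodes level by level from the root, left to right within each level.
Level 0: lime
Level 1: rye
Level 2: bay, poppy
Level 3: tulip, elm
Level 4: yew, iris, reed
Level 5: fir, fig, cedar, fern
Level 6: aster
Level 7: daisy
Full level-order sequence: lime, rye, bay, poppy, tulip, elm, yew, iris, reed, fir, fig, cedar, fern, aster, daisy.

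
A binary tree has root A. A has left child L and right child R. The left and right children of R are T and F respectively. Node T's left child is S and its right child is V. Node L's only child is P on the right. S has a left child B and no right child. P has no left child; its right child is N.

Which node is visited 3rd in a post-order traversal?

Post-order visits the left subtree, then the right subtree, then the node.
At A: go left to L.
  At L: no left child.
  At L: go right to P.
    At P: no left child.
    At P: go right to N.
      N is a leaf — visit N.
    Visit P.
  Visit L.
At A: go right to R.
  At R: go left to T.
    At T: go left to S.
      At S: go left to B.
        B is a leaf — visit B.
      At S: no right child.
      Visit S.
    At T: go right to V.
      V is a leaf — visit V.
    Visit T.
  At R: go right to F.
    F is a leaf — visit F.
  Visit R.
Visit A.
Full post-order sequence: N, P, L, B, S, V, T, F, R, A.

L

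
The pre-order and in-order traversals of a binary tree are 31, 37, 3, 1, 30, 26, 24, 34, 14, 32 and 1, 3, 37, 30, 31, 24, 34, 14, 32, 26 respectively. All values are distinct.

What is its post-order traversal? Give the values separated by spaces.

The first element of pre-order is the root; it splits in-order into left and right subtrees.
Root 31: left subtree has 4 nodes {1, 3, 37, 30}, right has 5 {24, 34, 14, 32, 26}.
  Root 37: left subtree has 2 nodes {1, 3}, right has 1 {30}.
    Root 3: left subtree has 1 node {1}, right has 0 { }.
  Root 26: left subtree has 4 nodes {24, 34, 14, 32}, right has 0 { }.
    Root 24: left subtree has 0 nodes { }, right has 3 {34, 14, 32}.
      Root 34: left subtree has 0 nodes { }, right has 2 {14, 32}.
        Root 14: left subtree has 0 nodes { }, right has 1 {32}.

1 3 30 37 32 14 34 24 26 31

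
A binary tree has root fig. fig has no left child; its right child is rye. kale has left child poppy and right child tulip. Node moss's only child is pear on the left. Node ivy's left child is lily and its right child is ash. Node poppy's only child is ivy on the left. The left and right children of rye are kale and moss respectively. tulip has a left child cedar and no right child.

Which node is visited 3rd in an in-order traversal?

ivy

In-order visits the left subtree, then the node, then the right subtree.
At fig: no left child.
Visit fig.
At fig: go right to rye.
  At rye: go left to kale.
    At kale: go left to poppy.
      At poppy: go left to ivy.
        At ivy: go left to lily.
          lily is a leaf — visit lily.
        Visit ivy.
        At ivy: go right to ash.
          ash is a leaf — visit ash.
      Visit poppy.
      At poppy: no right child.
    Visit kale.
    At kale: go right to tulip.
      At tulip: go left to cedar.
        cedar is a leaf — visit cedar.
      Visit tulip.
      At tulip: no right child.
  Visit rye.
  At rye: go right to moss.
    At moss: go left to pear.
      pear is a leaf — visit pear.
    Visit moss.
    At moss: no right child.
Full in-order sequence: fig, lily, ivy, ash, poppy, kale, cedar, tulip, rye, pear, moss.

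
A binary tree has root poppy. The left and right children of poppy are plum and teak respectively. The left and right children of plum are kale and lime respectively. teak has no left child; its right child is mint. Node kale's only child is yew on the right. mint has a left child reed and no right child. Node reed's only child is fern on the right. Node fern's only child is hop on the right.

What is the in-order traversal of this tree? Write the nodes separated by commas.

In-order visits the left subtree, then the node, then the right subtree.
At poppy: go left to plum.
  At plum: go left to kale.
    At kale: no left child.
    Visit kale.
    At kale: go right to yew.
      yew is a leaf — visit yew.
  Visit plum.
  At plum: go right to lime.
    lime is a leaf — visit lime.
Visit poppy.
At poppy: go right to teak.
  At teak: no left child.
  Visit teak.
  At teak: go right to mint.
    At mint: go left to reed.
      At reed: no left child.
      Visit reed.
      At reed: go right to fern.
        At fern: no left child.
        Visit fern.
        At fern: go right to hop.
          hop is a leaf — visit hop.
    Visit mint.
    At mint: no right child.

kale, yew, plum, lime, poppy, teak, reed, fern, hop, mint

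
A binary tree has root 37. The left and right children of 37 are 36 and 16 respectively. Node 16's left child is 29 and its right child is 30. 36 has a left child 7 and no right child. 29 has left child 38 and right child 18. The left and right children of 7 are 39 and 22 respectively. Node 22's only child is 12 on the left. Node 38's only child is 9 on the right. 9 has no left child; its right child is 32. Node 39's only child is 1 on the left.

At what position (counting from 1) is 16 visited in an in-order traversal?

13

In-order visits the left subtree, then the node, then the right subtree.
At 37: go left to 36.
  At 36: go left to 7.
    At 7: go left to 39.
      At 39: go left to 1.
        1 is a leaf — visit 1.
      Visit 39.
      At 39: no right child.
    Visit 7.
    At 7: go right to 22.
      At 22: go left to 12.
        12 is a leaf — visit 12.
      Visit 22.
      At 22: no right child.
  Visit 36.
  At 36: no right child.
Visit 37.
At 37: go right to 16.
  At 16: go left to 29.
    At 29: go left to 38.
      At 38: no left child.
      Visit 38.
      At 38: go right to 9.
        At 9: no left child.
        Visit 9.
        At 9: go right to 32.
          32 is a leaf — visit 32.
    Visit 29.
    At 29: go right to 18.
      18 is a leaf — visit 18.
  Visit 16.
  At 16: go right to 30.
    30 is a leaf — visit 30.
Full in-order sequence: 1, 39, 7, 12, 22, 36, 37, 38, 9, 32, 29, 18, 16, 30.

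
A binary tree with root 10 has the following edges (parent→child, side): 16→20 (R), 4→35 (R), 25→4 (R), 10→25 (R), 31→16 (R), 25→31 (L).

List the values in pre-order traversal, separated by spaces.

10 25 31 16 20 4 35

Pre-order visits the node, then its left subtree, then its right subtree.
Visit 10.
At 10: no left child.
At 10: go right to 25.
  Visit 25.
  At 25: go left to 31.
    Visit 31.
    At 31: no left child.
    At 31: go right to 16.
      Visit 16.
      At 16: no left child.
      At 16: go right to 20.
        20 is a leaf — visit 20.
  At 25: go right to 4.
    Visit 4.
    At 4: no left child.
    At 4: go right to 35.
      35 is a leaf — visit 35.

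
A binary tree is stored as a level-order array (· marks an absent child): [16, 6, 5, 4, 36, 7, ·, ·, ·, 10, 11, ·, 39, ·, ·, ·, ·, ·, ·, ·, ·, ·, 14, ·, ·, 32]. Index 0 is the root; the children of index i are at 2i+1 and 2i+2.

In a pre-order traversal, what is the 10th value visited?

Pre-order visits the node, then its left subtree, then its right subtree.
Visit 16.
At 16: go left to 6.
  Visit 6.
  At 6: go left to 4.
    4 is a leaf — visit 4.
  At 6: go right to 36.
    Visit 36.
    At 36: go left to 10.
      10 is a leaf — visit 10.
    At 36: go right to 11.
      Visit 11.
      At 11: no left child.
      At 11: go right to 14.
        14 is a leaf — visit 14.
At 16: go right to 5.
  Visit 5.
  At 5: go left to 7.
    Visit 7.
    At 7: no left child.
    At 7: go right to 39.
      Visit 39.
      At 39: go left to 32.
        32 is a leaf — visit 32.
      At 39: no right child.
  At 5: no right child.
Full pre-order sequence: 16, 6, 4, 36, 10, 11, 14, 5, 7, 39, 32.

39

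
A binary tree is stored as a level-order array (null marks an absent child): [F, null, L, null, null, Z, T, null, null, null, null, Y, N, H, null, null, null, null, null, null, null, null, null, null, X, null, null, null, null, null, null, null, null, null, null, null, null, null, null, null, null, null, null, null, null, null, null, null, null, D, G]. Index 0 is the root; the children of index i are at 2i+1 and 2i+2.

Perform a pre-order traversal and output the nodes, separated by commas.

Pre-order visits the node, then its left subtree, then its right subtree.
Visit F.
At F: no left child.
At F: go right to L.
  Visit L.
  At L: go left to Z.
    Visit Z.
    At Z: go left to Y.
      Visit Y.
      At Y: no left child.
      At Y: go right to X.
        Visit X.
        At X: go left to D.
          D is a leaf — visit D.
        At X: go right to G.
          G is a leaf — visit G.
    At Z: go right to N.
      N is a leaf — visit N.
  At L: go right to T.
    Visit T.
    At T: go left to H.
      H is a leaf — visit H.
    At T: no right child.

F, L, Z, Y, X, D, G, N, T, H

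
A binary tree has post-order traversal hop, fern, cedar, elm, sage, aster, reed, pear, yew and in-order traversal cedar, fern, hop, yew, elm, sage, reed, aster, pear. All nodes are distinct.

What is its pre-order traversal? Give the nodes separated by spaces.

The last element of post-order is the root; it splits in-order into left and right subtrees.
Root yew: left subtree has 3 nodes {cedar, fern, hop}, right has 5 {elm, sage, reed, aster, pear}.
  Root cedar: left subtree has 0 nodes { }, right has 2 {fern, hop}.
    Root fern: left subtree has 0 nodes { }, right has 1 {hop}.
  Root pear: left subtree has 4 nodes {elm, sage, reed, aster}, right has 0 { }.
    Root reed: left subtree has 2 nodes {elm, sage}, right has 1 {aster}.
      Root sage: left subtree has 1 node {elm}, right has 0 { }.

yew cedar fern hop pear reed sage elm aster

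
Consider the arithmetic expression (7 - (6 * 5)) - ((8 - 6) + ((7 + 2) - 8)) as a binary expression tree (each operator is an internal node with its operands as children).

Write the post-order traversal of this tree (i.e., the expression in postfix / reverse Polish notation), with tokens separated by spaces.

7 6 5 * - 8 6 - 7 2 + 8 - + -

Post-order on an expression tree gives postfix notation: for each operator, emit left operand, right operand, then the operator.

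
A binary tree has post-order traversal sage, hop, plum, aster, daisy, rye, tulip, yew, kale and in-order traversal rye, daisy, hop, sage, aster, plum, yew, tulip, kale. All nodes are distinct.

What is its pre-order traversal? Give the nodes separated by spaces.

The last element of post-order is the root; it splits in-order into left and right subtrees.
Root kale: left subtree has 8 nodes {rye, daisy, hop, sage, aster, plum, yew, tulip}, right has 0 { }.
  Root yew: left subtree has 6 nodes {rye, daisy, hop, sage, aster, plum}, right has 1 {tulip}.
    Root rye: left subtree has 0 nodes { }, right has 5 {daisy, hop, sage, aster, plum}.
      Root daisy: left subtree has 0 nodes { }, right has 4 {hop, sage, aster, plum}.
        Root aster: left subtree has 2 nodes {hop, sage}, right has 1 {plum}.
          Root hop: left subtree has 0 nodes { }, right has 1 {sage}.

kale yew rye daisy aster hop sage plum tulip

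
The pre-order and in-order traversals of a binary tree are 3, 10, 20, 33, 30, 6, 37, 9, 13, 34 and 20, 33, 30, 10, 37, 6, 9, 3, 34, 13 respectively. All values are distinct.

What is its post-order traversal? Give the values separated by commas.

30, 33, 20, 37, 9, 6, 10, 34, 13, 3

The first element of pre-order is the root; it splits in-order into left and right subtrees.
Root 3: left subtree has 7 nodes {20, 33, 30, 10, 37, 6, 9}, right has 2 {34, 13}.
  Root 10: left subtree has 3 nodes {20, 33, 30}, right has 3 {37, 6, 9}.
    Root 20: left subtree has 0 nodes { }, right has 2 {33, 30}.
      Root 33: left subtree has 0 nodes { }, right has 1 {30}.
    Root 6: left subtree has 1 node {37}, right has 1 {9}.
  Root 13: left subtree has 1 node {34}, right has 0 { }.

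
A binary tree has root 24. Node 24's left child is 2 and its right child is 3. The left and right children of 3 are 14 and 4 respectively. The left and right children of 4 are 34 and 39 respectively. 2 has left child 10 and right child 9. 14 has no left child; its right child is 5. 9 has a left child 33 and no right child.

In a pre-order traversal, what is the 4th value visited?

Pre-order visits the node, then its left subtree, then its right subtree.
Visit 24.
At 24: go left to 2.
  Visit 2.
  At 2: go left to 10.
    10 is a leaf — visit 10.
  At 2: go right to 9.
    Visit 9.
    At 9: go left to 33.
      33 is a leaf — visit 33.
    At 9: no right child.
At 24: go right to 3.
  Visit 3.
  At 3: go left to 14.
    Visit 14.
    At 14: no left child.
    At 14: go right to 5.
      5 is a leaf — visit 5.
  At 3: go right to 4.
    Visit 4.
    At 4: go left to 34.
      34 is a leaf — visit 34.
    At 4: go right to 39.
      39 is a leaf — visit 39.
Full pre-order sequence: 24, 2, 10, 9, 33, 3, 14, 5, 4, 34, 39.

9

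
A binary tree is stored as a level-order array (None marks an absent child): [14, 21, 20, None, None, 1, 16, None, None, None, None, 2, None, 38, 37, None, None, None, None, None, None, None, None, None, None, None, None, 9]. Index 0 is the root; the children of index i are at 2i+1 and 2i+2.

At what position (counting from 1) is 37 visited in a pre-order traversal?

9

Pre-order visits the node, then its left subtree, then its right subtree.
Visit 14.
At 14: go left to 21.
  21 is a leaf — visit 21.
At 14: go right to 20.
  Visit 20.
  At 20: go left to 1.
    Visit 1.
    At 1: go left to 2.
      2 is a leaf — visit 2.
    At 1: no right child.
  At 20: go right to 16.
    Visit 16.
    At 16: go left to 38.
      Visit 38.
      At 38: go left to 9.
        9 is a leaf — visit 9.
      At 38: no right child.
    At 16: go right to 37.
      37 is a leaf — visit 37.
Full pre-order sequence: 14, 21, 20, 1, 2, 16, 38, 9, 37.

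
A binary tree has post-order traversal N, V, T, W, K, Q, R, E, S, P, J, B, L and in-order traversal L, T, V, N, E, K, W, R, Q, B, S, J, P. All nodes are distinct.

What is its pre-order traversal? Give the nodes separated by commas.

L, B, E, T, V, N, R, K, W, Q, J, S, P

The last element of post-order is the root; it splits in-order into left and right subtrees.
Root L: left subtree has 0 nodes { }, right has 12 {T, V, N, E, K, W, R, Q, B, S, J, P}.
  Root B: left subtree has 8 nodes {T, V, N, E, K, W, R, Q}, right has 3 {S, J, P}.
    Root E: left subtree has 3 nodes {T, V, N}, right has 4 {K, W, R, Q}.
      Root T: left subtree has 0 nodes { }, right has 2 {V, N}.
        Root V: left subtree has 0 nodes { }, right has 1 {N}.
      Root R: left subtree has 2 nodes {K, W}, right has 1 {Q}.
        Root K: left subtree has 0 nodes { }, right has 1 {W}.
    Root J: left subtree has 1 node {S}, right has 1 {P}.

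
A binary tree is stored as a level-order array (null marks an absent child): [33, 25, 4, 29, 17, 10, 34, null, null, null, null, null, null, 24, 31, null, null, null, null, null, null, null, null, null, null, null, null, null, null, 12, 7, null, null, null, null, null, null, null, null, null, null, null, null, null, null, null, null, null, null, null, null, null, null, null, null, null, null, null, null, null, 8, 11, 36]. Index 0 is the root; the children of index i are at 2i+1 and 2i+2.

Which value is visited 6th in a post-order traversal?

8

Post-order visits the left subtree, then the right subtree, then the node.
At 33: go left to 25.
  At 25: go left to 29.
    29 is a leaf — visit 29.
  At 25: go right to 17.
    17 is a leaf — visit 17.
  Visit 25.
At 33: go right to 4.
  At 4: go left to 10.
    10 is a leaf — visit 10.
  At 4: go right to 34.
    At 34: go left to 24.
      24 is a leaf — visit 24.
    At 34: go right to 31.
      At 31: go left to 12.
        At 12: no left child.
        At 12: go right to 8.
          8 is a leaf — visit 8.
        Visit 12.
      At 31: go right to 7.
        At 7: go left to 11.
          11 is a leaf — visit 11.
        At 7: go right to 36.
          36 is a leaf — visit 36.
        Visit 7.
      Visit 31.
    Visit 34.
  Visit 4.
Visit 33.
Full post-order sequence: 29, 17, 25, 10, 24, 8, 12, 11, 36, 7, 31, 34, 4, 33.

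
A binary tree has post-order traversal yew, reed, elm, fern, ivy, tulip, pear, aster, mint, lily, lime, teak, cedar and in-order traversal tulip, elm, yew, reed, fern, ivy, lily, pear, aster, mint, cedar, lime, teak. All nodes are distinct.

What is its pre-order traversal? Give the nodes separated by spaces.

cedar lily tulip ivy fern elm reed yew mint aster pear teak lime

The last element of post-order is the root; it splits in-order into left and right subtrees.
Root cedar: left subtree has 10 nodes {tulip, elm, yew, reed, fern, ivy, lily, pear, aster, mint}, right has 2 {lime, teak}.
  Root lily: left subtree has 6 nodes {tulip, elm, yew, reed, fern, ivy}, right has 3 {pear, aster, mint}.
    Root tulip: left subtree has 0 nodes { }, right has 5 {elm, yew, reed, fern, ivy}.
      Root ivy: left subtree has 4 nodes {elm, yew, reed, fern}, right has 0 { }.
        Root fern: left subtree has 3 nodes {elm, yew, reed}, right has 0 { }.
          Root elm: left subtree has 0 nodes { }, right has 2 {yew, reed}.
            Root reed: left subtree has 1 node {yew}, right has 0 { }.
    Root mint: left subtree has 2 nodes {pear, aster}, right has 0 { }.
      Root aster: left subtree has 1 node {pear}, right has 0 { }.
  Root teak: left subtree has 1 node {lime}, right has 0 { }.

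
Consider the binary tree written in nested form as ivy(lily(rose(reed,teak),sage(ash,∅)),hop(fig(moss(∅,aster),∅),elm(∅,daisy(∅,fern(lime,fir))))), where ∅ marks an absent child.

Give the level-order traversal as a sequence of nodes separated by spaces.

ivy lily hop rose sage fig elm reed teak ash moss daisy aster fern lime fir

Level-order visits nodes level by level from the root, left to right within each level.
Level 0: ivy
Level 1: lily, hop
Level 2: rose, sage, fig, elm
Level 3: reed, teak, ash, moss, daisy
Level 4: aster, fern
Level 5: lime, fir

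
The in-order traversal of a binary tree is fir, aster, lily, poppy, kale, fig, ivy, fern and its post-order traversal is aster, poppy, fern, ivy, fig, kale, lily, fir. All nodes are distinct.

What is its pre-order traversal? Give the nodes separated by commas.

The last element of post-order is the root; it splits in-order into left and right subtrees.
Root fir: left subtree has 0 nodes { }, right has 7 {aster, lily, poppy, kale, fig, ivy, fern}.
  Root lily: left subtree has 1 node {aster}, right has 5 {poppy, kale, fig, ivy, fern}.
    Root kale: left subtree has 1 node {poppy}, right has 3 {fig, ivy, fern}.
      Root fig: left subtree has 0 nodes { }, right has 2 {ivy, fern}.
        Root ivy: left subtree has 0 nodes { }, right has 1 {fern}.

fir, lily, aster, kale, poppy, fig, ivy, fern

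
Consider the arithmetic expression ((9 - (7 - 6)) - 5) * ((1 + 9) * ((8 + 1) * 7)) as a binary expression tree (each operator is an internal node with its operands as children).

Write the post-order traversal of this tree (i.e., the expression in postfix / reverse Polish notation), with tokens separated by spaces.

Post-order on an expression tree gives postfix notation: for each operator, emit left operand, right operand, then the operator.

9 7 6 - - 5 - 1 9 + 8 1 + 7 * * *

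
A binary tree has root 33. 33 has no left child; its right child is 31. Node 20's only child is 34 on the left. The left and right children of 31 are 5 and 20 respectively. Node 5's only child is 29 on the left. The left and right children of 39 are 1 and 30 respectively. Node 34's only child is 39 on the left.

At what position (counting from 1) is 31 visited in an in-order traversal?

4

In-order visits the left subtree, then the node, then the right subtree.
At 33: no left child.
Visit 33.
At 33: go right to 31.
  At 31: go left to 5.
    At 5: go left to 29.
      29 is a leaf — visit 29.
    Visit 5.
    At 5: no right child.
  Visit 31.
  At 31: go right to 20.
    At 20: go left to 34.
      At 34: go left to 39.
        At 39: go left to 1.
          1 is a leaf — visit 1.
        Visit 39.
        At 39: go right to 30.
          30 is a leaf — visit 30.
      Visit 34.
      At 34: no right child.
    Visit 20.
    At 20: no right child.
Full in-order sequence: 33, 29, 5, 31, 1, 39, 30, 34, 20.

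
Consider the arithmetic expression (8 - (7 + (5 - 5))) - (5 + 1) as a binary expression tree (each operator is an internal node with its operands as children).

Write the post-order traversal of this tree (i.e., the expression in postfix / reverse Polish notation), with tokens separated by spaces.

Post-order on an expression tree gives postfix notation: for each operator, emit left operand, right operand, then the operator.

8 7 5 5 - + - 5 1 + -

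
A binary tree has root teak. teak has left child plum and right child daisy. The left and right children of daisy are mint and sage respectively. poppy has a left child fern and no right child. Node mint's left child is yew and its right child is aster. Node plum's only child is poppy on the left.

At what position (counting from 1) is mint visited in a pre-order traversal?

Pre-order visits the node, then its left subtree, then its right subtree.
Visit teak.
At teak: go left to plum.
  Visit plum.
  At plum: go left to poppy.
    Visit poppy.
    At poppy: go left to fern.
      fern is a leaf — visit fern.
    At poppy: no right child.
  At plum: no right child.
At teak: go right to daisy.
  Visit daisy.
  At daisy: go left to mint.
    Visit mint.
    At mint: go left to yew.
      yew is a leaf — visit yew.
    At mint: go right to aster.
      aster is a leaf — visit aster.
  At daisy: go right to sage.
    sage is a leaf — visit sage.
Full pre-order sequence: teak, plum, poppy, fern, daisy, mint, yew, aster, sage.

6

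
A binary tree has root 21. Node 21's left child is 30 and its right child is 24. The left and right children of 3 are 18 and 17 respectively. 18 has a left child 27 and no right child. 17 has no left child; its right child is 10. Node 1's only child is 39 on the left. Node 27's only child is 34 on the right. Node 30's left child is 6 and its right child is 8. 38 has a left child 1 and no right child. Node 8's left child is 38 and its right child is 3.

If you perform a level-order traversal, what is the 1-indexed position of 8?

5

Level-order visits nodes level by level from the root, left to right within each level.
Level 0: 21
Level 1: 30, 24
Level 2: 6, 8
Level 3: 38, 3
Level 4: 1, 18, 17
Level 5: 39, 27, 10
Level 6: 34
Full level-order sequence: 21, 30, 24, 6, 8, 38, 3, 1, 18, 17, 39, 27, 10, 34.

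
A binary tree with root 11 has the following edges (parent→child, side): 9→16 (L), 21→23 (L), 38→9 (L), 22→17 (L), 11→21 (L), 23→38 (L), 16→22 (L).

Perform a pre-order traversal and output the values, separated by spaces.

Pre-order visits the node, then its left subtree, then its right subtree.
Visit 11.
At 11: go left to 21.
  Visit 21.
  At 21: go left to 23.
    Visit 23.
    At 23: go left to 38.
      Visit 38.
      At 38: go left to 9.
        Visit 9.
        At 9: go left to 16.
          Visit 16.
          At 16: go left to 22.
            Visit 22.
            At 22: go left to 17.
              17 is a leaf — visit 17.
            At 22: no right child.
          At 16: no right child.
        At 9: no right child.
      At 38: no right child.
    At 23: no right child.
  At 21: no right child.
At 11: no right child.

11 21 23 38 9 16 22 17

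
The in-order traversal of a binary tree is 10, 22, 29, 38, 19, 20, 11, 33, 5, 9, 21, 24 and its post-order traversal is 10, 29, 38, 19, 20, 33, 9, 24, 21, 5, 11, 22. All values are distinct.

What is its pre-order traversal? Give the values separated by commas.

The last element of post-order is the root; it splits in-order into left and right subtrees.
Root 22: left subtree has 1 node {10}, right has 10 {29, 38, 19, 20, 11, 33, 5, 9, 21, 24}.
  Root 11: left subtree has 4 nodes {29, 38, 19, 20}, right has 5 {33, 5, 9, 21, 24}.
    Root 20: left subtree has 3 nodes {29, 38, 19}, right has 0 { }.
      Root 19: left subtree has 2 nodes {29, 38}, right has 0 { }.
        Root 38: left subtree has 1 node {29}, right has 0 { }.
    Root 5: left subtree has 1 node {33}, right has 3 {9, 21, 24}.
      Root 21: left subtree has 1 node {9}, right has 1 {24}.

22, 10, 11, 20, 19, 38, 29, 5, 33, 21, 9, 24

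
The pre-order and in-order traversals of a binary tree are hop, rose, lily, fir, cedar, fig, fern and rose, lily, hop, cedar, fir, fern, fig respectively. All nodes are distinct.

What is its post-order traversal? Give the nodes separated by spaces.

The first element of pre-order is the root; it splits in-order into left and right subtrees.
Root hop: left subtree has 2 nodes {rose, lily}, right has 4 {cedar, fir, fern, fig}.
  Root rose: left subtree has 0 nodes { }, right has 1 {lily}.
  Root fir: left subtree has 1 node {cedar}, right has 2 {fern, fig}.
    Root fig: left subtree has 1 node {fern}, right has 0 { }.

lily rose cedar fern fig fir hop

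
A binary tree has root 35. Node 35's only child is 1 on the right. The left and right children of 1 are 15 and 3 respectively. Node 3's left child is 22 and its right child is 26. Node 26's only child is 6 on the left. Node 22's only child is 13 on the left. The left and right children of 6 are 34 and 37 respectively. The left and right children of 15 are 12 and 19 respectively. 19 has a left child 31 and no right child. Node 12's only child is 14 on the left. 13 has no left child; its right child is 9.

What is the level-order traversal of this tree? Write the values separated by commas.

35, 1, 15, 3, 12, 19, 22, 26, 14, 31, 13, 6, 9, 34, 37

Level-order visits nodes level by level from the root, left to right within each level.
Level 0: 35
Level 1: 1
Level 2: 15, 3
Level 3: 12, 19, 22, 26
Level 4: 14, 31, 13, 6
Level 5: 9, 34, 37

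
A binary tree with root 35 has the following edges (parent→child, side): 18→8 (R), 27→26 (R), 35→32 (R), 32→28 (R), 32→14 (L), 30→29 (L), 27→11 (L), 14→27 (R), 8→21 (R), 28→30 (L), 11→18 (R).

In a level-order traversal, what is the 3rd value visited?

Level-order visits nodes level by level from the root, left to right within each level.
Level 0: 35
Level 1: 32
Level 2: 14, 28
Level 3: 27, 30
Level 4: 11, 26, 29
Level 5: 18
Level 6: 8
Level 7: 21
Full level-order sequence: 35, 32, 14, 28, 27, 30, 11, 26, 29, 18, 8, 21.

14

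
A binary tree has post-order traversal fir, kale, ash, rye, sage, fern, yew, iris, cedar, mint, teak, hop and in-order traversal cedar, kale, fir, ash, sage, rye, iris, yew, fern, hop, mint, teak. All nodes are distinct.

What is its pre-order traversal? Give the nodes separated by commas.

hop, cedar, iris, sage, ash, kale, fir, rye, yew, fern, teak, mint

The last element of post-order is the root; it splits in-order into left and right subtrees.
Root hop: left subtree has 9 nodes {cedar, kale, fir, ash, sage, rye, iris, yew, fern}, right has 2 {mint, teak}.
  Root cedar: left subtree has 0 nodes { }, right has 8 {kale, fir, ash, sage, rye, iris, yew, fern}.
    Root iris: left subtree has 5 nodes {kale, fir, ash, sage, rye}, right has 2 {yew, fern}.
      Root sage: left subtree has 3 nodes {kale, fir, ash}, right has 1 {rye}.
        Root ash: left subtree has 2 nodes {kale, fir}, right has 0 { }.
          Root kale: left subtree has 0 nodes { }, right has 1 {fir}.
      Root yew: left subtree has 0 nodes { }, right has 1 {fern}.
  Root teak: left subtree has 1 node {mint}, right has 0 { }.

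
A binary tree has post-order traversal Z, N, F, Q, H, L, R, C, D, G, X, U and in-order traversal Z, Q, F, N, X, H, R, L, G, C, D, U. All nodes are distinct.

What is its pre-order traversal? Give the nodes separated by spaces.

The last element of post-order is the root; it splits in-order into left and right subtrees.
Root U: left subtree has 11 nodes {Z, Q, F, N, X, H, R, L, G, C, D}, right has 0 { }.
  Root X: left subtree has 4 nodes {Z, Q, F, N}, right has 6 {H, R, L, G, C, D}.
    Root Q: left subtree has 1 node {Z}, right has 2 {F, N}.
      Root F: left subtree has 0 nodes { }, right has 1 {N}.
    Root G: left subtree has 3 nodes {H, R, L}, right has 2 {C, D}.
      Root R: left subtree has 1 node {H}, right has 1 {L}.
      Root D: left subtree has 1 node {C}, right has 0 { }.

U X Q Z F N G R H L D C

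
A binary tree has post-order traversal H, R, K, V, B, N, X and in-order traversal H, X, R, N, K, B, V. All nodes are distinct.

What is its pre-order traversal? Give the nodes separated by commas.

The last element of post-order is the root; it splits in-order into left and right subtrees.
Root X: left subtree has 1 node {H}, right has 5 {R, N, K, B, V}.
  Root N: left subtree has 1 node {R}, right has 3 {K, B, V}.
    Root B: left subtree has 1 node {K}, right has 1 {V}.

X, H, N, R, B, K, V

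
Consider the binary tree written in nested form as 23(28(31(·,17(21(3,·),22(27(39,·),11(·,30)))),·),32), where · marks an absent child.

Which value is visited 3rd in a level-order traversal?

32

Level-order visits nodes level by level from the root, left to right within each level.
Level 0: 23
Level 1: 28, 32
Level 2: 31
Level 3: 17
Level 4: 21, 22
Level 5: 3, 27, 11
Level 6: 39, 30
Full level-order sequence: 23, 28, 32, 31, 17, 21, 22, 3, 27, 11, 39, 30.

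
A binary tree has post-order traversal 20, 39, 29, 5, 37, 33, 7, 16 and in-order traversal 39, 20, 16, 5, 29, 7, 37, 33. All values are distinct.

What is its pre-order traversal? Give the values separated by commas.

16, 39, 20, 7, 5, 29, 33, 37

The last element of post-order is the root; it splits in-order into left and right subtrees.
Root 16: left subtree has 2 nodes {39, 20}, right has 5 {5, 29, 7, 37, 33}.
  Root 39: left subtree has 0 nodes { }, right has 1 {20}.
  Root 7: left subtree has 2 nodes {5, 29}, right has 2 {37, 33}.
    Root 5: left subtree has 0 nodes { }, right has 1 {29}.
    Root 33: left subtree has 1 node {37}, right has 0 { }.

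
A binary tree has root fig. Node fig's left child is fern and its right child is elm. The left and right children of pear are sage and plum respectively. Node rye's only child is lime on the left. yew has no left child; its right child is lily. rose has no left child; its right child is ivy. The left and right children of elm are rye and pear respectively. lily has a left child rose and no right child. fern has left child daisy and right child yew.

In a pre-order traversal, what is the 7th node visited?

ivy

Pre-order visits the node, then its left subtree, then its right subtree.
Visit fig.
At fig: go left to fern.
  Visit fern.
  At fern: go left to daisy.
    daisy is a leaf — visit daisy.
  At fern: go right to yew.
    Visit yew.
    At yew: no left child.
    At yew: go right to lily.
      Visit lily.
      At lily: go left to rose.
        Visit rose.
        At rose: no left child.
        At rose: go right to ivy.
          ivy is a leaf — visit ivy.
      At lily: no right child.
At fig: go right to elm.
  Visit elm.
  At elm: go left to rye.
    Visit rye.
    At rye: go left to lime.
      lime is a leaf — visit lime.
    At rye: no right child.
  At elm: go right to pear.
    Visit pear.
    At pear: go left to sage.
      sage is a leaf — visit sage.
    At pear: go right to plum.
      plum is a leaf — visit plum.
Full pre-order sequence: fig, fern, daisy, yew, lily, rose, ivy, elm, rye, lime, pear, sage, plum.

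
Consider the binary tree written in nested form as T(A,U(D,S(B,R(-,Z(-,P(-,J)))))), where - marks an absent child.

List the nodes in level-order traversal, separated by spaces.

T A U D S B R Z P J

Level-order visits nodes level by level from the root, left to right within each level.
Level 0: T
Level 1: A, U
Level 2: D, S
Level 3: B, R
Level 4: Z
Level 5: P
Level 6: J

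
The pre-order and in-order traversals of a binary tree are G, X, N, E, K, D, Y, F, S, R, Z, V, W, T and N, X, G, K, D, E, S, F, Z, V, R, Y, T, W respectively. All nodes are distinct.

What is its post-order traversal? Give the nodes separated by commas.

The first element of pre-order is the root; it splits in-order into left and right subtrees.
Root G: left subtree has 2 nodes {N, X}, right has 11 {K, D, E, S, F, Z, V, R, Y, T, W}.
  Root X: left subtree has 1 node {N}, right has 0 { }.
  Root E: left subtree has 2 nodes {K, D}, right has 8 {S, F, Z, V, R, Y, T, W}.
    Root K: left subtree has 0 nodes { }, right has 1 {D}.
    Root Y: left subtree has 5 nodes {S, F, Z, V, R}, right has 2 {T, W}.
      Root F: left subtree has 1 node {S}, right has 3 {Z, V, R}.
        Root R: left subtree has 2 nodes {Z, V}, right has 0 { }.
          Root Z: left subtree has 0 nodes { }, right has 1 {V}.
      Root W: left subtree has 1 node {T}, right has 0 { }.

N, X, D, K, S, V, Z, R, F, T, W, Y, E, G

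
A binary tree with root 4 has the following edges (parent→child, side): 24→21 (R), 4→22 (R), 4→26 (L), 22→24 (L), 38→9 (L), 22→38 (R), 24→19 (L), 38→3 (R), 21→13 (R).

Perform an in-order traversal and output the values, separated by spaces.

26 4 19 24 21 13 22 9 38 3

In-order visits the left subtree, then the node, then the right subtree.
At 4: go left to 26.
  26 is a leaf — visit 26.
Visit 4.
At 4: go right to 22.
  At 22: go left to 24.
    At 24: go left to 19.
      19 is a leaf — visit 19.
    Visit 24.
    At 24: go right to 21.
      At 21: no left child.
      Visit 21.
      At 21: go right to 13.
        13 is a leaf — visit 13.
  Visit 22.
  At 22: go right to 38.
    At 38: go left to 9.
      9 is a leaf — visit 9.
    Visit 38.
    At 38: go right to 3.
      3 is a leaf — visit 3.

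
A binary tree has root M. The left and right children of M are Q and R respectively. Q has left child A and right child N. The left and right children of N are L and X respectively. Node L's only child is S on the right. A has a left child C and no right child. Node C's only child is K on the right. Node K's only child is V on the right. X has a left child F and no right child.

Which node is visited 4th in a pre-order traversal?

C

Pre-order visits the node, then its left subtree, then its right subtree.
Visit M.
At M: go left to Q.
  Visit Q.
  At Q: go left to A.
    Visit A.
    At A: go left to C.
      Visit C.
      At C: no left child.
      At C: go right to K.
        Visit K.
        At K: no left child.
        At K: go right to V.
          V is a leaf — visit V.
    At A: no right child.
  At Q: go right to N.
    Visit N.
    At N: go left to L.
      Visit L.
      At L: no left child.
      At L: go right to S.
        S is a leaf — visit S.
    At N: go right to X.
      Visit X.
      At X: go left to F.
        F is a leaf — visit F.
      At X: no right child.
At M: go right to R.
  R is a leaf — visit R.
Full pre-order sequence: M, Q, A, C, K, V, N, L, S, X, F, R.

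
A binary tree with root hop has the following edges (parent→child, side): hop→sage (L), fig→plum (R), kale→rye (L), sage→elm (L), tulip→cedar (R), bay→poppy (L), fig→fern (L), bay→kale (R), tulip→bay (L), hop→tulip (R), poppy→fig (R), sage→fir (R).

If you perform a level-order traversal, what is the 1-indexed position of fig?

Level-order visits nodes level by level from the root, left to right within each level.
Level 0: hop
Level 1: sage, tulip
Level 2: elm, fir, bay, cedar
Level 3: poppy, kale
Level 4: fig, rye
Level 5: fern, plum
Full level-order sequence: hop, sage, tulip, elm, fir, bay, cedar, poppy, kale, fig, rye, fern, plum.

10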